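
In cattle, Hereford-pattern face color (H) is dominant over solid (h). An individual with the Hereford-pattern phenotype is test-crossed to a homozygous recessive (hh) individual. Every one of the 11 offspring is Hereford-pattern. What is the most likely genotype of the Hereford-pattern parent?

Test cross: ? × hh
All offspring are Hereford-pattern.
If the unknown parent were heterozygous (Hh), about half of 11 offspring would be solid; none are. The unknown parent is most likely homozygous dominant (HH).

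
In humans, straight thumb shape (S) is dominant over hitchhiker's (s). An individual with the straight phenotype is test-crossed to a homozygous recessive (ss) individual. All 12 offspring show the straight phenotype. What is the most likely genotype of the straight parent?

Test cross: ? × ss
All offspring are straight.
If the unknown parent were heterozygous (Ss), about half of 12 offspring would be hitchhiker's; none are. The unknown parent is most likely homozygous dominant (SS).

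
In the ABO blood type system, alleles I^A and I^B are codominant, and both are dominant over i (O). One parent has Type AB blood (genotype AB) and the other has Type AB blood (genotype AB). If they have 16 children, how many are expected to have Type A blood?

Cross: AB × AB
Possible offspring genotypes: 1 AA, 2 AB, 1 BB
Blood type counts: 1 Type A, 2 Type AB, 1 Type B
Probability of Type A: 1/4
Expected count = 1/4 × 16 = 4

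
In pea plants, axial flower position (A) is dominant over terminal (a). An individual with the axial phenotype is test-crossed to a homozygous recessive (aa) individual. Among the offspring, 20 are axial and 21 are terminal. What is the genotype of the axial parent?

Test cross: ? × aa
Offspring: 20 axial, 21 terminal — approximately 1:1.
A 1:1 ratio in a test cross indicates the unknown parent is heterozygous (Aa).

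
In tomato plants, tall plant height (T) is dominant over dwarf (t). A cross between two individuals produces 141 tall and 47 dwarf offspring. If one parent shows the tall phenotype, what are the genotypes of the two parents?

Observed offspring: 141 tall, 47 dwarf
The observed ratio simplifies to 3:1. Dwarf (tt) offspring appear, so each parent must contribute one t allele. The parent stated to show tall carries T, so it is Tt. The other parent is then either Tt or tt: Tt × tt would give a 1:1 split, whereas Tt × Tt gives 3:1 — matching the data. So both parents are heterozygous (Tt × Tt).
Parent genotypes: Tt × Tt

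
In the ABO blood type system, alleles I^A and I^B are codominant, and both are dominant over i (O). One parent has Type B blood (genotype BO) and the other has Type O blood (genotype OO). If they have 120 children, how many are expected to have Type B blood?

Cross: BO × OO
Possible offspring genotypes: 2 BO, 2 OO
Blood type counts: 2 Type B, 2 Type O
Probability of Type B: 2/4 = 1/2
Expected count = 1/2 × 120 = 60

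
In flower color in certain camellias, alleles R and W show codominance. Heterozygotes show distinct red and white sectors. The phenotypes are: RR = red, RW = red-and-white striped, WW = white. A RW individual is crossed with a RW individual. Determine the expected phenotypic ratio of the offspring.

Punnett square for RW × RW:
Offspring genotypes: 1 RR, 2 RW, 1 WW
Phenotype counts: 1 red, 2 red-and-white striped, 1 white
Ratio: 1 red : 2 red-and-white striped : 1 white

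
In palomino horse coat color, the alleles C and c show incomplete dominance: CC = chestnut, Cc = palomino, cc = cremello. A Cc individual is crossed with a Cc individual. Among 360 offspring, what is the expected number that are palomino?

Punnett square for Cc × Cc:
Offspring genotypes: 1 CC, 2 Cc, 1 cc
Phenotype counts: 1 chestnut, 2 palomino, 1 cremello
palomino: 2 out of 4 → fraction 1/2
Expected count = 1/2 × 360 = 180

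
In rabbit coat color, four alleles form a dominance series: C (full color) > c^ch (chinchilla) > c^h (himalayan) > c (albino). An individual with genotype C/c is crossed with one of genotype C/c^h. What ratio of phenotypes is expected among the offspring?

Cross: C/c × C/c^h
Allele dominance: C > c^ch > c^h > c
Offspring genotypes: 1 C/C, 1 C/c^h, 1 C/c, 1 c^h/c
Phenotype counts: 3 full color, 1 himalayan
Ratio: 3 full color : 1 himalayan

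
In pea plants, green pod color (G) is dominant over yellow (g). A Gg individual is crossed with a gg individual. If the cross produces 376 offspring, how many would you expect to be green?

Punnett square for Gg × gg:
Offspring genotypes: 2 Gg, 2 gg
green: 2, yellow: 2
green: 2 out of 4 → fraction 1/2
Expected count = 1/2 × 376 = 188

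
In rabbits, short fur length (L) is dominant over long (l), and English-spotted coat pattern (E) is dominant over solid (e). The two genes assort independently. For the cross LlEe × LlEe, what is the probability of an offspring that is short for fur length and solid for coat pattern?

Dihybrid cross LlEe × LlEe — consider each gene separately:
fur length: Ll × Ll → 1 LL, 2 Ll, 1 ll → 3 L_ : 1 ll (out of 4)
coat pattern: Ee × Ee → 1 EE, 2 Ee, 1 ee → 3 E_ : 1 ee (out of 4)
Looking for: short (L_) and solid (ee)
P(short) = 3/4, P(solid) = 1/4
P(both) = 3/4 × 1/4 = 3/16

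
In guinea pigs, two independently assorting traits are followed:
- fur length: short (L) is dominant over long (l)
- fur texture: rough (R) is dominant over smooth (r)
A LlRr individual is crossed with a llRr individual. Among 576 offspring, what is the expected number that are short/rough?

Dihybrid cross LlRr × llRr — consider each gene separately:
fur length: Ll × ll → 2 Ll, 2 ll → 2 L_ : 2 ll (out of 4)
fur texture: Rr × Rr → 1 RR, 2 Rr, 1 rr → 3 R_ : 1 rr (out of 4)
Combine (counts out of 4 × 4 = 16): short/rough (L_R_) = 2×3 = 6; short/smooth (L_rr) = 2×1 = 2; long/rough (llR_) = 2×3 = 6; long/smooth (llrr) = 2×1 = 2
Phenotype counts (out of 16): 6 short/rough, 2 short/smooth, 6 long/rough, 2 long/smooth
short/rough: 6 out of 16 → fraction 3/8
Expected count = 3/8 × 576 = 216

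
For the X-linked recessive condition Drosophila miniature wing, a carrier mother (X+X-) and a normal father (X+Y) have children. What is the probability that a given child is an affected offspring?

Cross: X+X- × X+Y
Offspring: 1 X+X+, 1 X+Y, 1 X+X-, 1 X-Y
Probability of an affected offspring: 1/4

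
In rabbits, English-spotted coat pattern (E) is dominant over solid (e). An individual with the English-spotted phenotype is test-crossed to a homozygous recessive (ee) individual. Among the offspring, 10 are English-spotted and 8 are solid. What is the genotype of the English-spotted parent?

Test cross: ? × ee
Offspring: 10 English-spotted, 8 solid — approximately 1:1.
A 1:1 ratio in a test cross indicates the unknown parent is heterozygous (Ee).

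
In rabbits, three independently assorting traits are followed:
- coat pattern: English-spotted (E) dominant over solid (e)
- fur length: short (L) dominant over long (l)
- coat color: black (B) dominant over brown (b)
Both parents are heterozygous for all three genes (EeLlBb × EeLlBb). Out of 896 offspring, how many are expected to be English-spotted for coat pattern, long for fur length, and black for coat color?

Trihybrid cross: EeLlBb × EeLlBb
Each trait segregates independently with a 3:1 phenotypic ratio, so each gene contributes 3/4 (dominant) or 1/4 (recessive).
Target: English-spotted (coat pattern), long (fur length), black (coat color)
Probability = product of independent per-trait probabilities
= 3/4 × 1/4 × 3/4 = 9/64
Expected count = 9/64 × 896 = 126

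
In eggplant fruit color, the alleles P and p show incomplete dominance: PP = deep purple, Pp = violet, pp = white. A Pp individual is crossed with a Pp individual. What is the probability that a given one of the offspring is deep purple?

Punnett square for Pp × Pp:
Offspring genotypes: 1 PP, 2 Pp, 1 pp
Phenotype counts: 1 deep purple, 2 violet, 1 white
deep purple: 1 out of 4
Probability: 1/4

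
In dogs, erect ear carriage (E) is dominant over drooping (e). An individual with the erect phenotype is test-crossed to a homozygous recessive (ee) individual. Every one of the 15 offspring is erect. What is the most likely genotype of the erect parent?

Test cross: ? × ee
All offspring are erect.
If the unknown parent were heterozygous (Ee), about half of 15 offspring would be drooping; none are. The unknown parent is most likely homozygous dominant (EE).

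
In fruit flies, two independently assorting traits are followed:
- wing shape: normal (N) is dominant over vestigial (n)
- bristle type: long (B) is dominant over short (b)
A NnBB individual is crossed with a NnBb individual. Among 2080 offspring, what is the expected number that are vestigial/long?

Dihybrid cross NnBB × NnBb — consider each gene separately:
wing shape: Nn × Nn → 1 NN, 2 Nn, 1 nn → 3 N_ : 1 nn (out of 4)
bristle type: BB × Bb → 2 BB, 2 Bb → 4 B_ (out of 4)
Combine (counts out of 4 × 4 = 16): normal/long (N_B_) = 3×4 = 12; vestigial/long (nnB_) = 1×4 = 4
Phenotype counts (out of 16): 12 normal/long, 4 vestigial/long
vestigial/long: 4 out of 16 → fraction 1/4
Expected count = 1/4 × 2080 = 520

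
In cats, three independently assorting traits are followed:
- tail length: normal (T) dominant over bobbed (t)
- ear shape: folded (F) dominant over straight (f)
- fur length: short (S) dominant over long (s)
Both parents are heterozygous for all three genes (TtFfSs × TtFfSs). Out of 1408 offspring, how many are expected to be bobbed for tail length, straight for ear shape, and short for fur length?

Trihybrid cross: TtFfSs × TtFfSs
Each trait segregates independently with a 3:1 phenotypic ratio, so each gene contributes 3/4 (dominant) or 1/4 (recessive).
Target: bobbed (tail length), straight (ear shape), short (fur length)
Probability = product of independent per-trait probabilities
= 1/4 × 1/4 × 3/4 = 3/64
Expected count = 3/64 × 1408 = 66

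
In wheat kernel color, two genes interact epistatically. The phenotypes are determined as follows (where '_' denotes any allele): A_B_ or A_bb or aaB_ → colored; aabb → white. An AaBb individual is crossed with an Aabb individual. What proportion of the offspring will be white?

Cross: AaBb × Aabb — consider each gene separately:
A gene: Aa × Aa → 1 AA, 2 Aa, 1 aa → 3 A_ : 1 aa (out of 4)
B gene: Bb × bb → 2 Bb, 2 bb → 2 B_ : 2 bb (out of 4)
Genotype classes (out of 4 × 4 = 16): A_B_ = 3×2 = 6; A_bb = 3×2 = 6; aaB_ = 1×2 = 2; aabb = 1×2 = 2
Apply the phenotype rules: A_B_ (6) + A_bb (6) + aaB_ (2) → colored; aabb (2) → white
Phenotype counts (out of 16): 14 colored, 2 white
white: 2 out of 16
Probability: 2/16 = 1/8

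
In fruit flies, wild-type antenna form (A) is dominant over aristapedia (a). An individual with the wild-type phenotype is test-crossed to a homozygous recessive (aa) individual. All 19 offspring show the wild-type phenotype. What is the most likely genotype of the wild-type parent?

Test cross: ? × aa
All offspring are wild-type.
If the unknown parent were heterozygous (Aa), about half of 19 offspring would be aristapedia; none are. The unknown parent is most likely homozygous dominant (AA).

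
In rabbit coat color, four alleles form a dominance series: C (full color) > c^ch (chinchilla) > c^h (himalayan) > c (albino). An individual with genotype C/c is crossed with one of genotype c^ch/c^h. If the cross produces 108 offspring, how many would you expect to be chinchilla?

Cross: C/c × c^ch/c^h
Allele dominance: C > c^ch > c^h > c
Offspring genotypes: 1 C/c^ch, 1 C/c^h, 1 c^ch/c, 1 c^h/c
Phenotype counts: 2 full color, 1 chinchilla, 1 himalayan
chinchilla: 1 out of 4 → fraction 1/4
Expected count = 1/4 × 108 = 27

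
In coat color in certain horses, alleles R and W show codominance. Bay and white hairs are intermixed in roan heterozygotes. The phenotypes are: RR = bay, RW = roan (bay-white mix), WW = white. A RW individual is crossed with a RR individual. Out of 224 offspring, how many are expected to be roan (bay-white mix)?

Punnett square for RW × RR:
Offspring genotypes: 2 RR, 2 RW
Phenotype counts: 2 bay, 2 roan (bay-white mix)
roan (bay-white mix): 2 out of 4 → fraction 1/2
Expected count = 1/2 × 224 = 112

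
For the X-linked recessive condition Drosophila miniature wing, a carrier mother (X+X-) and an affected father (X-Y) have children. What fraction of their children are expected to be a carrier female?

Cross: X+X- × X-Y
Offspring: 1 X+X-, 1 X+Y, 1 X-X-, 1 X-Y
Probability of a carrier female: 1/4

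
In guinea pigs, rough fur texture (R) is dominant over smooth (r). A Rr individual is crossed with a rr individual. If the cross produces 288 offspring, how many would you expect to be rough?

Punnett square for Rr × rr:
Offspring genotypes: 2 Rr, 2 rr
rough: 2, smooth: 2
rough: 2 out of 4 → fraction 1/2
Expected count = 1/2 × 288 = 144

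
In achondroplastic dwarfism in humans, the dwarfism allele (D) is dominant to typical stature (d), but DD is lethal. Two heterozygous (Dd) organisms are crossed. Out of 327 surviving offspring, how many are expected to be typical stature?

Cross: Dd × Dd
Punnett square offspring (before lethality): 1 DD, 2 Dd, 1 dd
The DD genotype is lethal (embryos die); surviving offspring: 2 Dd, 1 dd
typical stature: 1 out of 3 → fraction 1/3
Expected count = 1/3 × 327 = 109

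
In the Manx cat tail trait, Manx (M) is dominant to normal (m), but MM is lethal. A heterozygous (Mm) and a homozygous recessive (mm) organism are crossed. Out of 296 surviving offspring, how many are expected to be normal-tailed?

Cross: Mm × mm
Punnett square offspring (before lethality): 2 Mm, 2 mm
No MM offspring are produced in this cross.
normal-tailed: 2 out of 4 → fraction 1/2
Expected count = 1/2 × 296 = 148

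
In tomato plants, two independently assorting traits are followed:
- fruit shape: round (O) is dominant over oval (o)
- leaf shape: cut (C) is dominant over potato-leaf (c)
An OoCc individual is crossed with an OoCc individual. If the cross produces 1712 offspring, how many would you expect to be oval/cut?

Dihybrid cross OoCc × OoCc — consider each gene separately:
fruit shape: Oo × Oo → 1 OO, 2 Oo, 1 oo → 3 O_ : 1 oo (out of 4)
leaf shape: Cc × Cc → 1 CC, 2 Cc, 1 cc → 3 C_ : 1 cc (out of 4)
Combine (counts out of 4 × 4 = 16): round/cut (O_C_) = 3×3 = 9; round/potato-leaf (O_cc) = 3×1 = 3; oval/cut (ooC_) = 1×3 = 3; oval/potato-leaf (oocc) = 1×1 = 1
Phenotype counts (out of 16): 9 round/cut, 3 round/potato-leaf, 3 oval/cut, 1 oval/potato-leaf
oval/cut: 3 out of 16 → fraction 3/16
Expected count = 3/16 × 1712 = 321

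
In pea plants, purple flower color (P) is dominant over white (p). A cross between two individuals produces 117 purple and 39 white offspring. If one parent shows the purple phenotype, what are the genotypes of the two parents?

Observed offspring: 117 purple, 39 white
The observed ratio simplifies to 3:1. White (pp) offspring appear, so each parent must contribute one p allele. The parent stated to show purple carries P, so it is Pp. The other parent is then either Pp or pp: Pp × pp would give a 1:1 split, whereas Pp × Pp gives 3:1 — matching the data. So both parents are heterozygous (Pp × Pp).
Parent genotypes: Pp × Pp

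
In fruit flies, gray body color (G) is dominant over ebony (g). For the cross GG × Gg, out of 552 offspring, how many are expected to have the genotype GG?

Punnett square for GG × Gg:
Offspring genotypes: 2 GG, 2 Gg
Total offspring: 4
Count with target: 2
Probability: 2/4 = 1/2
Expected count = 1/2 × 552 = 276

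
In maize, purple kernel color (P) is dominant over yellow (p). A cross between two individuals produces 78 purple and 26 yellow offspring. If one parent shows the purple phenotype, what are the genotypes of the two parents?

Observed offspring: 78 purple, 26 yellow
The observed ratio simplifies to 3:1. Yellow (pp) offspring appear, so each parent must contribute one p allele. The parent stated to show purple carries P, so it is Pp. The other parent is then either Pp or pp: Pp × pp would give a 1:1 split, whereas Pp × Pp gives 3:1 — matching the data. So both parents are heterozygous (Pp × Pp).
Parent genotypes: Pp × Pp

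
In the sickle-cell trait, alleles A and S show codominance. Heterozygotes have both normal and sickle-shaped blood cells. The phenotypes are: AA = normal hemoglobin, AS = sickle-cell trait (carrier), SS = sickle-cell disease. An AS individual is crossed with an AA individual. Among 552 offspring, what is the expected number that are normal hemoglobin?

Punnett square for AS × AA:
Offspring genotypes: 2 AA, 2 AS
Phenotype counts: 2 normal hemoglobin, 2 sickle-cell trait (carrier)
normal hemoglobin: 2 out of 4 → fraction 1/2
Expected count = 1/2 × 552 = 276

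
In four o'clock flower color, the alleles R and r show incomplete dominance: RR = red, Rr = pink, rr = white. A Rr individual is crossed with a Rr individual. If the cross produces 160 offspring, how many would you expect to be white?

Punnett square for Rr × Rr:
Offspring genotypes: 1 RR, 2 Rr, 1 rr
Phenotype counts: 1 red, 2 pink, 1 white
white: 1 out of 4 → fraction 1/4
Expected count = 1/4 × 160 = 40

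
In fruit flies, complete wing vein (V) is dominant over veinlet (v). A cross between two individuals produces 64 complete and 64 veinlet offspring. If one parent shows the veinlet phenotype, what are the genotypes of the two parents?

Observed offspring: 64 complete, 64 veinlet
The observed ratio simplifies to 1:1. One parent shows veinlet, so its genotype must be vv. A 1:1 offspring split requires the other parent to be heterozygous (Vv).
Parent genotypes: vv × Vv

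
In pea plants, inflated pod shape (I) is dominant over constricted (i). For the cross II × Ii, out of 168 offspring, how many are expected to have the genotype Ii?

Punnett square for II × Ii:
Offspring genotypes: 2 II, 2 Ii
Total offspring: 4
Count with target: 2
Probability: 2/4 = 1/2
Expected count = 1/2 × 168 = 84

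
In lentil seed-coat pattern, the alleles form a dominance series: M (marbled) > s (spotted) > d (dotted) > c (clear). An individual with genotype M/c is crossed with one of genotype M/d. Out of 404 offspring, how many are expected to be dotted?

Cross: M/c × M/d
Allele dominance: M > s > d > c
Offspring genotypes: 1 M/M, 1 M/d, 1 M/c, 1 d/c
Phenotype counts: 3 marbled, 1 dotted
dotted: 1 out of 4 → fraction 1/4
Expected count = 1/4 × 404 = 101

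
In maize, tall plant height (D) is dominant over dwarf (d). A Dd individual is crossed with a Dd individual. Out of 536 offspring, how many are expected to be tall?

Punnett square for Dd × Dd:
Offspring genotypes: 1 DD, 2 Dd, 1 dd
tall: 3, dwarf: 1
tall: 3 out of 4 → fraction 3/4
Expected count = 3/4 × 536 = 402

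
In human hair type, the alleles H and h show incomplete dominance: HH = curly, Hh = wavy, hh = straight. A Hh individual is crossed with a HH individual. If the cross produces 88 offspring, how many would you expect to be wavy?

Punnett square for Hh × HH:
Offspring genotypes: 2 HH, 2 Hh
Phenotype counts: 2 curly, 2 wavy
wavy: 2 out of 4 → fraction 1/2
Expected count = 1/2 × 88 = 44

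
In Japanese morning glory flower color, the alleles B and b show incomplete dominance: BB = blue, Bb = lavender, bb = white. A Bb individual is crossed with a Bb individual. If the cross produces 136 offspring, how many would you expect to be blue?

Punnett square for Bb × Bb:
Offspring genotypes: 1 BB, 2 Bb, 1 bb
Phenotype counts: 1 blue, 2 lavender, 1 white
blue: 1 out of 4 → fraction 1/4
Expected count = 1/4 × 136 = 34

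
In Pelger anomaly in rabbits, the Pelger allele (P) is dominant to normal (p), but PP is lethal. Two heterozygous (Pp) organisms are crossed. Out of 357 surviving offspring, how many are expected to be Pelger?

Cross: Pp × Pp
Punnett square offspring (before lethality): 1 PP, 2 Pp, 1 pp
The PP genotype is lethal (embryos die); surviving offspring: 2 Pp, 1 pp
Pelger: 2 out of 3 → fraction 2/3
Expected count = 2/3 × 357 = 238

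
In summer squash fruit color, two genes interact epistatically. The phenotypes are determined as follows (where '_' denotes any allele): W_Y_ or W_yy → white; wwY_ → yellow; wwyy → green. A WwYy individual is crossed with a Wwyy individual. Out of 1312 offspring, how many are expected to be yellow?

Cross: WwYy × Wwyy — consider each gene separately:
W gene: Ww × Ww → 1 WW, 2 Ww, 1 ww → 3 W_ : 1 ww (out of 4)
Y gene: Yy × yy → 2 Yy, 2 yy → 2 Y_ : 2 yy (out of 4)
Genotype classes (out of 4 × 4 = 16): W_Y_ = 3×2 = 6; W_yy = 3×2 = 6; wwY_ = 1×2 = 2; wwyy = 1×2 = 2
Apply the phenotype rules: W_Y_ (6) + W_yy (6) → white; wwY_ (2) → yellow; wwyy (2) → green
Phenotype counts (out of 16): 12 white, 2 yellow, 2 green
yellow: 2 out of 16 → fraction 1/8
Expected count = 1/8 × 1312 = 164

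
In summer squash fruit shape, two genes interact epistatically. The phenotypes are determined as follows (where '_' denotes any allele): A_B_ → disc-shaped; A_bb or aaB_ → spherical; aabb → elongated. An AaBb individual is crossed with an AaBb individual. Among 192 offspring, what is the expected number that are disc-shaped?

Cross: AaBb × AaBb — consider each gene separately:
A gene: Aa × Aa → 1 AA, 2 Aa, 1 aa → 3 A_ : 1 aa (out of 4)
B gene: Bb × Bb → 1 BB, 2 Bb, 1 bb → 3 B_ : 1 bb (out of 4)
Genotype classes (out of 4 × 4 = 16): A_B_ = 3×3 = 9; A_bb = 3×1 = 3; aaB_ = 1×3 = 3; aabb = 1×1 = 1
Apply the phenotype rules: A_B_ (9) → disc-shaped; A_bb (3) + aaB_ (3) → spherical; aabb (1) → elongated
Phenotype counts (out of 16): 9 disc-shaped, 6 spherical, 1 elongated
disc-shaped: 9 out of 16 → fraction 9/16
Expected count = 9/16 × 192 = 108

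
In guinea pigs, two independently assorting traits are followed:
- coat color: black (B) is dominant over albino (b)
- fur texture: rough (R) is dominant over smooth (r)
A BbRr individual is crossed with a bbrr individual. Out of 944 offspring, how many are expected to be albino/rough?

Dihybrid cross BbRr × bbrr — consider each gene separately:
coat color: Bb × bb → 2 Bb, 2 bb → 2 B_ : 2 bb (out of 4)
fur texture: Rr × rr → 2 Rr, 2 rr → 2 R_ : 2 rr (out of 4)
Combine (counts out of 4 × 4 = 16): black/rough (B_R_) = 2×2 = 4; black/smooth (B_rr) = 2×2 = 4; albino/rough (bbR_) = 2×2 = 4; albino/smooth (bbrr) = 2×2 = 4
Phenotype counts (out of 16): 4 black/rough, 4 black/smooth, 4 albino/rough, 4 albino/smooth
albino/rough: 4 out of 16 → fraction 1/4
Expected count = 1/4 × 944 = 236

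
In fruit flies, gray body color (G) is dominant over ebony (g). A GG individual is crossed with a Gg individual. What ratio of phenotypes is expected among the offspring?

Punnett square for GG × Gg:
Offspring genotypes: 2 GG, 2 Gg
gray: 4, ebony: 0
Ratio: all gray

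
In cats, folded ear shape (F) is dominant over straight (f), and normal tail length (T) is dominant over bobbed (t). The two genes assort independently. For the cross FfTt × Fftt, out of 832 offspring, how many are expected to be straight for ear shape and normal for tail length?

Dihybrid cross FfTt × Fftt — consider each gene separately:
ear shape: Ff × Ff → 1 FF, 2 Ff, 1 ff → 3 F_ : 1 ff (out of 4)
tail length: Tt × tt → 2 Tt, 2 tt → 2 T_ : 2 tt (out of 4)
Looking for: straight (ff) and normal (T_)
P(straight) = 1/4, P(normal) = 2/4
P(both) = 1/4 × 2/4 = 2/16 = 1/8
Expected count = 1/8 × 832 = 104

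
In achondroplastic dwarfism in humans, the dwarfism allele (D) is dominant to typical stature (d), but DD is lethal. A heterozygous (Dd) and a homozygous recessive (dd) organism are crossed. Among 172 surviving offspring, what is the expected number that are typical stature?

Cross: Dd × dd
Punnett square offspring (before lethality): 2 Dd, 2 dd
No DD offspring are produced in this cross.
typical stature: 2 out of 4 → fraction 1/2
Expected count = 1/2 × 172 = 86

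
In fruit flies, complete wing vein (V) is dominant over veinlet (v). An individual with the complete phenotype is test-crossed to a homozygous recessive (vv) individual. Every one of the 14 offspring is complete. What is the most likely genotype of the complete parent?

Test cross: ? × vv
All offspring are complete.
If the unknown parent were heterozygous (Vv), about half of 14 offspring would be veinlet; none are. The unknown parent is most likely homozygous dominant (VV).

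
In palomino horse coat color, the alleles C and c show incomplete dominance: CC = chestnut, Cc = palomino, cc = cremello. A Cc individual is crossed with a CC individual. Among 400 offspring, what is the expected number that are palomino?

Punnett square for Cc × CC:
Offspring genotypes: 2 CC, 2 Cc
Phenotype counts: 2 chestnut, 2 palomino
palomino: 2 out of 4 → fraction 1/2
Expected count = 1/2 × 400 = 200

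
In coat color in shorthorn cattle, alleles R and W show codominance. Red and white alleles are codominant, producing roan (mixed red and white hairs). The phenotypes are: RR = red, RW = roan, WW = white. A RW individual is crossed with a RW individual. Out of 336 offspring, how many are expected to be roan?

Punnett square for RW × RW:
Offspring genotypes: 1 RR, 2 RW, 1 WW
Phenotype counts: 1 red, 2 roan, 1 white
roan: 2 out of 4 → fraction 1/2
Expected count = 1/2 × 336 = 168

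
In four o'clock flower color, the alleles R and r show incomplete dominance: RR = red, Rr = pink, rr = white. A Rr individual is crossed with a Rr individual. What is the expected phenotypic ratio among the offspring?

Punnett square for Rr × Rr:
Offspring genotypes: 1 RR, 2 Rr, 1 rr
Phenotype counts: 1 red, 2 pink, 1 white
Ratio: 1 red : 2 pink : 1 white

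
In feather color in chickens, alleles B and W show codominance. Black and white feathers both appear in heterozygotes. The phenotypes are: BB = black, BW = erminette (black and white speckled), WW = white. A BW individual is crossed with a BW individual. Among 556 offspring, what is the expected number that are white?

Punnett square for BW × BW:
Offspring genotypes: 1 BB, 2 BW, 1 WW
Phenotype counts: 1 black, 2 erminette (black and white speckled), 1 white
white: 1 out of 4 → fraction 1/4
Expected count = 1/4 × 556 = 139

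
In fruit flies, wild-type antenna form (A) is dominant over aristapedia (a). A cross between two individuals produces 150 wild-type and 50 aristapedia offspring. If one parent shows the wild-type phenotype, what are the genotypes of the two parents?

Observed offspring: 150 wild-type, 50 aristapedia
The observed ratio simplifies to 3:1. Aristapedia (aa) offspring appear, so each parent must contribute one a allele. The parent stated to show wild-type carries A, so it is Aa. The other parent is then either Aa or aa: Aa × aa would give a 1:1 split, whereas Aa × Aa gives 3:1 — matching the data. So both parents are heterozygous (Aa × Aa).
Parent genotypes: Aa × Aa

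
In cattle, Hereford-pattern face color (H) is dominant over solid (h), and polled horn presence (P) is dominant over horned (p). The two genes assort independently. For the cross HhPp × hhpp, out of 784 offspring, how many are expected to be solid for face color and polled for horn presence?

Dihybrid cross HhPp × hhpp — consider each gene separately:
face color: Hh × hh → 2 Hh, 2 hh → 2 H_ : 2 hh (out of 4)
horn presence: Pp × pp → 2 Pp, 2 pp → 2 P_ : 2 pp (out of 4)
Looking for: solid (hh) and polled (P_)
P(solid) = 2/4, P(polled) = 2/4
P(both) = 2/4 × 2/4 = 4/16 = 1/4
Expected count = 1/4 × 784 = 196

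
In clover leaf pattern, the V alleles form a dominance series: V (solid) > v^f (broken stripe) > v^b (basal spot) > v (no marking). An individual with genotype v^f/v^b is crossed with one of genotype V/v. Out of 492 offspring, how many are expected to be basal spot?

Cross: v^f/v^b × V/v
Allele dominance: V > v^f > v^b > v
Offspring genotypes: 1 V/v^f, 1 v^f/v, 1 V/v^b, 1 v^b/v
Phenotype counts: 2 solid, 1 broken stripe, 1 basal spot
basal spot: 1 out of 4 → fraction 1/4
Expected count = 1/4 × 492 = 123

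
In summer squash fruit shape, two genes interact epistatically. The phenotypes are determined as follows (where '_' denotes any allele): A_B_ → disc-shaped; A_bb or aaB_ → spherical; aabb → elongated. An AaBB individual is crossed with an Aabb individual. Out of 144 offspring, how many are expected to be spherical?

Cross: AaBB × Aabb — consider each gene separately:
A gene: Aa × Aa → 1 AA, 2 Aa, 1 aa → 3 A_ : 1 aa (out of 4)
B gene: BB × bb → 4 Bb → 4 B_ (out of 4)
Genotype classes (out of 4 × 4 = 16): A_B_ = 3×4 = 12; aaB_ = 1×4 = 4
Apply the phenotype rules: A_B_ (12) → disc-shaped; aaB_ (4) → spherical
Phenotype counts (out of 16): 12 disc-shaped, 4 spherical
spherical: 4 out of 16 → fraction 1/4
Expected count = 1/4 × 144 = 36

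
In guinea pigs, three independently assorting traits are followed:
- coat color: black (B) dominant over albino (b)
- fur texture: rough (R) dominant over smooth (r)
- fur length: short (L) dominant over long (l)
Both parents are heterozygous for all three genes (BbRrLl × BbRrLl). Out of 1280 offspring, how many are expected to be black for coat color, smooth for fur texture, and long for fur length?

Trihybrid cross: BbRrLl × BbRrLl
Each trait segregates independently with a 3:1 phenotypic ratio, so each gene contributes 3/4 (dominant) or 1/4 (recessive).
Target: black (coat color), smooth (fur texture), long (fur length)
Probability = product of independent per-trait probabilities
= 3/4 × 1/4 × 1/4 = 3/64
Expected count = 3/64 × 1280 = 60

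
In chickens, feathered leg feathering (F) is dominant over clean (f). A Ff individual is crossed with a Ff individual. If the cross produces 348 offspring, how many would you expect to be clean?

Punnett square for Ff × Ff:
Offspring genotypes: 1 FF, 2 Ff, 1 ff
feathered: 3, clean: 1
clean: 1 out of 4 → fraction 1/4
Expected count = 1/4 × 348 = 87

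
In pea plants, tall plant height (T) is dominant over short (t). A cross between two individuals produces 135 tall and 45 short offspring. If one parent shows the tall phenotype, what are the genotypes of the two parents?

Observed offspring: 135 tall, 45 short
The observed ratio simplifies to 3:1. Short (tt) offspring appear, so each parent must contribute one t allele. The parent stated to show tall carries T, so it is Tt. The other parent is then either Tt or tt: Tt × tt would give a 1:1 split, whereas Tt × Tt gives 3:1 — matching the data. So both parents are heterozygous (Tt × Tt).
Parent genotypes: Tt × Tt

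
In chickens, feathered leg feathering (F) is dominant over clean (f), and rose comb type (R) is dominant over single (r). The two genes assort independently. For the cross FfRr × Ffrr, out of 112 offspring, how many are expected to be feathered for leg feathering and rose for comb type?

Dihybrid cross FfRr × Ffrr — consider each gene separately:
leg feathering: Ff × Ff → 1 FF, 2 Ff, 1 ff → 3 F_ : 1 ff (out of 4)
comb type: Rr × rr → 2 Rr, 2 rr → 2 R_ : 2 rr (out of 4)
Looking for: feathered (F_) and rose (R_)
P(feathered) = 3/4, P(rose) = 2/4
P(both) = 3/4 × 2/4 = 6/16 = 3/8
Expected count = 3/8 × 112 = 42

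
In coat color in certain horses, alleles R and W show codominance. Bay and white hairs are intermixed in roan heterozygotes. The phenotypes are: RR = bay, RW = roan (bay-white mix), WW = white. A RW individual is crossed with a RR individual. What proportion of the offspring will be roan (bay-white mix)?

Punnett square for RW × RR:
Offspring genotypes: 2 RR, 2 RW
Phenotype counts: 2 bay, 2 roan (bay-white mix)
roan (bay-white mix): 2 out of 4
Probability: 2/4 = 1/2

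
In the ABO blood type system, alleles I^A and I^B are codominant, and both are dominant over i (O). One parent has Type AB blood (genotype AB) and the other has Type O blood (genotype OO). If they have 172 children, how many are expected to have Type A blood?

Cross: AB × OO
Possible offspring genotypes: 2 AO, 2 BO
Blood type counts: 2 Type A, 2 Type B
Probability of Type A: 2/4 = 1/2
Expected count = 1/2 × 172 = 86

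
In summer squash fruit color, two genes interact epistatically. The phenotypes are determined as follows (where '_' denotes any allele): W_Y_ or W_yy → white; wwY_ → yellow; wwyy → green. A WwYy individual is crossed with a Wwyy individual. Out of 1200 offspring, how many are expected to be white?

Cross: WwYy × Wwyy — consider each gene separately:
W gene: Ww × Ww → 1 WW, 2 Ww, 1 ww → 3 W_ : 1 ww (out of 4)
Y gene: Yy × yy → 2 Yy, 2 yy → 2 Y_ : 2 yy (out of 4)
Genotype classes (out of 4 × 4 = 16): W_Y_ = 3×2 = 6; W_yy = 3×2 = 6; wwY_ = 1×2 = 2; wwyy = 1×2 = 2
Apply the phenotype rules: W_Y_ (6) + W_yy (6) → white; wwY_ (2) → yellow; wwyy (2) → green
Phenotype counts (out of 16): 12 white, 2 yellow, 2 green
white: 12 out of 16 → fraction 3/4
Expected count = 3/4 × 1200 = 900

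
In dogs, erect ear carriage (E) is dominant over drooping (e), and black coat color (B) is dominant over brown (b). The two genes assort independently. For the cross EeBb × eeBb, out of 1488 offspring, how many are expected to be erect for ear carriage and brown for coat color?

Dihybrid cross EeBb × eeBb — consider each gene separately:
ear carriage: Ee × ee → 2 Ee, 2 ee → 2 E_ : 2 ee (out of 4)
coat color: Bb × Bb → 1 BB, 2 Bb, 1 bb → 3 B_ : 1 bb (out of 4)
Looking for: erect (E_) and brown (bb)
P(erect) = 2/4, P(brown) = 1/4
P(both) = 2/4 × 1/4 = 2/16 = 1/8
Expected count = 1/8 × 1488 = 186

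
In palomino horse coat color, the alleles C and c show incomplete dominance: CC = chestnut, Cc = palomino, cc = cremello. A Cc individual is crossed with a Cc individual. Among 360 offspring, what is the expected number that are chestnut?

Punnett square for Cc × Cc:
Offspring genotypes: 1 CC, 2 Cc, 1 cc
Phenotype counts: 1 chestnut, 2 palomino, 1 cremello
chestnut: 1 out of 4 → fraction 1/4
Expected count = 1/4 × 360 = 90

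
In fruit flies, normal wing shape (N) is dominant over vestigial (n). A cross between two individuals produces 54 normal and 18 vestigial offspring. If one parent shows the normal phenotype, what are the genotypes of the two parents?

Observed offspring: 54 normal, 18 vestigial
The observed ratio simplifies to 3:1. Vestigial (nn) offspring appear, so each parent must contribute one n allele. The parent stated to show normal carries N, so it is Nn. The other parent is then either Nn or nn: Nn × nn would give a 1:1 split, whereas Nn × Nn gives 3:1 — matching the data. So both parents are heterozygous (Nn × Nn).
Parent genotypes: Nn × Nn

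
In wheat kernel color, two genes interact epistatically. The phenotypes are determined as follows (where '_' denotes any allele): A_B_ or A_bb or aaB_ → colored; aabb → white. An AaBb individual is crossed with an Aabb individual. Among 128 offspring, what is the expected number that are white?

Cross: AaBb × Aabb — consider each gene separately:
A gene: Aa × Aa → 1 AA, 2 Aa, 1 aa → 3 A_ : 1 aa (out of 4)
B gene: Bb × bb → 2 Bb, 2 bb → 2 B_ : 2 bb (out of 4)
Genotype classes (out of 4 × 4 = 16): A_B_ = 3×2 = 6; A_bb = 3×2 = 6; aaB_ = 1×2 = 2; aabb = 1×2 = 2
Apply the phenotype rules: A_B_ (6) + A_bb (6) + aaB_ (2) → colored; aabb (2) → white
Phenotype counts (out of 16): 14 colored, 2 white
white: 2 out of 16 → fraction 1/8
Expected count = 1/8 × 128 = 16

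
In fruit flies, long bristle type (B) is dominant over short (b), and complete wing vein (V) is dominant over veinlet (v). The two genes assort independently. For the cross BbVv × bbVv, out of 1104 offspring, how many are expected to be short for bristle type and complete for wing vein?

Dihybrid cross BbVv × bbVv — consider each gene separately:
bristle type: Bb × bb → 2 Bb, 2 bb → 2 B_ : 2 bb (out of 4)
wing vein: Vv × Vv → 1 VV, 2 Vv, 1 vv → 3 V_ : 1 vv (out of 4)
Looking for: short (bb) and complete (V_)
P(short) = 2/4, P(complete) = 3/4
P(both) = 2/4 × 3/4 = 6/16 = 3/8
Expected count = 3/8 × 1104 = 414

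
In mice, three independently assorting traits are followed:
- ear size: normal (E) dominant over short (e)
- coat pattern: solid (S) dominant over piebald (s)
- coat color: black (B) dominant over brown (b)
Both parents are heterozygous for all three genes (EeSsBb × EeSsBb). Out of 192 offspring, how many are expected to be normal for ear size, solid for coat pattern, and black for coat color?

Trihybrid cross: EeSsBb × EeSsBb
Each trait segregates independently with a 3:1 phenotypic ratio, so each gene contributes 3/4 (dominant) or 1/4 (recessive).
Target: normal (ear size), solid (coat pattern), black (coat color)
Probability = product of independent per-trait probabilities
= 3/4 × 3/4 × 3/4 = 27/64
Expected count = 27/64 × 192 = 81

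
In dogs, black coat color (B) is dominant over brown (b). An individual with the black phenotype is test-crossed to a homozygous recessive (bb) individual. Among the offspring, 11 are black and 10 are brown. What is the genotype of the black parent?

Test cross: ? × bb
Offspring: 11 black, 10 brown — approximately 1:1.
A 1:1 ratio in a test cross indicates the unknown parent is heterozygous (Bb).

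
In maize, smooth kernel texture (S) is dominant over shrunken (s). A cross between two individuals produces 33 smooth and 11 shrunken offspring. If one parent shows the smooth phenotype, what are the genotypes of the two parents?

Observed offspring: 33 smooth, 11 shrunken
The observed ratio simplifies to 3:1. Shrunken (ss) offspring appear, so each parent must contribute one s allele. The parent stated to show smooth carries S, so it is Ss. The other parent is then either Ss or ss: Ss × ss would give a 1:1 split, whereas Ss × Ss gives 3:1 — matching the data. So both parents are heterozygous (Ss × Ss).
Parent genotypes: Ss × Ss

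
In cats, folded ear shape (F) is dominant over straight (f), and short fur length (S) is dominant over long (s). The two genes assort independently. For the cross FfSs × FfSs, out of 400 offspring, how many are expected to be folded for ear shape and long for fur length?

Dihybrid cross FfSs × FfSs — consider each gene separately:
ear shape: Ff × Ff → 1 FF, 2 Ff, 1 ff → 3 F_ : 1 ff (out of 4)
fur length: Ss × Ss → 1 SS, 2 Ss, 1 ss → 3 S_ : 1 ss (out of 4)
Looking for: folded (F_) and long (ss)
P(folded) = 3/4, P(long) = 1/4
P(both) = 3/4 × 1/4 = 3/16
Expected count = 3/16 × 400 = 75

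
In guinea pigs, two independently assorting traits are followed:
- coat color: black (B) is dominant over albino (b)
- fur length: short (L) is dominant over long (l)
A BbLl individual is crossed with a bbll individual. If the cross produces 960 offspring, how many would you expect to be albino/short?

Dihybrid cross BbLl × bbll — consider each gene separately:
coat color: Bb × bb → 2 Bb, 2 bb → 2 B_ : 2 bb (out of 4)
fur length: Ll × ll → 2 Ll, 2 ll → 2 L_ : 2 ll (out of 4)
Combine (counts out of 4 × 4 = 16): black/short (B_L_) = 2×2 = 4; black/long (B_ll) = 2×2 = 4; albino/short (bbL_) = 2×2 = 4; albino/long (bbll) = 2×2 = 4
Phenotype counts (out of 16): 4 black/short, 4 black/long, 4 albino/short, 4 albino/long
albino/short: 4 out of 16 → fraction 1/4
Expected count = 1/4 × 960 = 240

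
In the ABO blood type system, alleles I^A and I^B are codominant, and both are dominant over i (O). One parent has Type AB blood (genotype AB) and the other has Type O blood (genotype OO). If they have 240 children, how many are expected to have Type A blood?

Cross: AB × OO
Possible offspring genotypes: 2 AO, 2 BO
Blood type counts: 2 Type A, 2 Type B
Probability of Type A: 2/4 = 1/2
Expected count = 1/2 × 240 = 120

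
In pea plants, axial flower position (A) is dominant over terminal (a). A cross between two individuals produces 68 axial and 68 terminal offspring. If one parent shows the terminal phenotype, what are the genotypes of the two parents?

Observed offspring: 68 axial, 68 terminal
The observed ratio simplifies to 1:1. One parent shows terminal, so its genotype must be aa. A 1:1 offspring split requires the other parent to be heterozygous (Aa).
Parent genotypes: aa × Aa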